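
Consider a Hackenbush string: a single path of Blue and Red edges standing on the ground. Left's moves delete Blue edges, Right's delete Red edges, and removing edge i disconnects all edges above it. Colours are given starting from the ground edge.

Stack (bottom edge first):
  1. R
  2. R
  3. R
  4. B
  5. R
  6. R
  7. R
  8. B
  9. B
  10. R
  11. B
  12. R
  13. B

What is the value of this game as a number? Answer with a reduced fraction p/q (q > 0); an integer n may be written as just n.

-2965/1024

1 of 13 · R · max L −∞ · min R 0 so -1
2 of 13 · RR · max L −∞ · min R -1 so -2
3 of 13 · RRR · max L −∞ · min R -2 so -3
4 of 13 · RRRB · max L -3 · min R -2 so -5/2
5 of 13 · RRRBR · max L -3 · min R -5/2 so -11/4
6 of 13 · RRRBRR · max L -3 · min R -11/4 so -23/8
7 of 13 · RRRBRRR · max L -3 · min R -23/8 so -47/16
8 of 13 · RRRBRRRB · max L -47/16 · min R -23/8 so -93/32
9 of 13 · RRRBRRRBB · max L -93/32 · min R -23/8 so -185/64
10 of 13 · RRRBRRRBBR · max L -93/32 · min R -185/64 so -371/128
11 of 13 · RRRBRRRBBRB · max L -371/128 · min R -185/64 so -741/256
12 of 13 · RRRBRRRBBRBR · max L -371/128 · min R -741/256 so -1483/512
13 of 13 · RRRBRRRBBRBRB · max L -1483/512 · min R -741/256 so -2965/1024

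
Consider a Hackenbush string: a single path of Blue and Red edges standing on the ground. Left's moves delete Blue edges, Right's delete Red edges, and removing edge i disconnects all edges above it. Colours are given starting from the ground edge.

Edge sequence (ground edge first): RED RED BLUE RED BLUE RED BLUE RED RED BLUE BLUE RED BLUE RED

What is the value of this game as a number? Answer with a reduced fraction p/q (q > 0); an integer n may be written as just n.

step 1: add RED to get R; options L={ — } R={ 0 } → -1
step 2: add RED to get RR; options L={ — } R={ -1,0 } → -2
step 3: add BLUE to get RRB; options L={ -2 } R={ -1,0 } → -3/2
step 4: add RED to get RRBR; options L={ -2 } R={ -3/2,-1,0 } → -7/4
step 5: add BLUE to get RRBRB; options L={ -2,-7/4 } R={ -3/2,-1,0 } → -13/8
step 6: add RED to get RRBRBR; options L={ -2,-7/4 } R={ -13/8,-3/2,-1,0 } → -27/16
step 7: add BLUE to get RRBRBRB; options L={ -2,-7/4,-27/16 } R={ -13/8,-3/2,-1,0 } → -53/32
step 8: add RED to get RRBRBRBR; options L={ -2,-7/4,-27/16 } R={ -53/32,-13/8,-3/2,-1,0 } → -107/64
step 9: add RED to get RRBRBRBRR; options L={ -2,-7/4,-27/16 } R={ -107/64,-53/32,-13/8,-3/2,-1,0 } → -215/128
step 10: add BLUE to get RRBRBRBRRB; options L={ -2,-7/4,-27/16,-215/128 } R={ -107/64,-53/32,-13/8,-3/2,-1,0 } → -429/256
step 11: add BLUE to get RRBRBRBRRBB; options L={ -2,-7/4,-27/16,-215/128,-429/256 } R={ -107/64,-53/32,-13/8,-3/2,-1,0 } → -857/512
step 12: add RED to get RRBRBRBRRBBR; options L={ -2,-7/4,-27/16,-215/128,-429/256 } R={ -857/512,-107/64,-53/32,-13/8,-3/2,-1,0 } → -1715/1024
step 13: add BLUE to get RRBRBRBRRBBRB; options L={ -2,-7/4,-27/16,-215/128,-429/256,-1715/1024 } R={ -857/512,-107/64,-53/32,-13/8,-3/2,-1,0 } → -3429/2048
step 14: add RED to get RRBRBRBRRBBRBR; options L={ -2,-7/4,-27/16,-215/128,-429/256,-1715/1024 } R={ -3429/2048,-857/512,-107/64,-53/32,-13/8,-3/2,-1,0 } → -6859/4096

-6859/4096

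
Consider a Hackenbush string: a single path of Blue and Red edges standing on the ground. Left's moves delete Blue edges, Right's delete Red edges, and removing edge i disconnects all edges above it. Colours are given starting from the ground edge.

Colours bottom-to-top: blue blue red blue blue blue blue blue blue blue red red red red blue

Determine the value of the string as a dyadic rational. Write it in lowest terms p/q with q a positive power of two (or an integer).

edge 1 of 15 (blue): { 0 |  } -> 1
edge 2 of 15 (blue): { 0, 1 |  } -> 2
edge 3 of 15 (red): { 0, 1 | 2 } -> 3/2
edge 4 of 15 (blue): { 0, 1, 3/2 | 2 } -> 7/4
edge 5 of 15 (blue): { 0, 1, 3/2, 7/4 | 2 } -> 15/8
edge 6 of 15 (blue): { 0, 1, 3/2, 7/4, 15/8 | 2 } -> 31/16
edge 7 of 15 (blue): { 0, 1, 3/2, 7/4, 15/8, 31/16 | 2 } -> 63/32
edge 8 of 15 (blue): { 0, 1, 3/2, 7/4, 15/8, 31/16, 63/32 | 2 } -> 127/64
edge 9 of 15 (blue): { 0, 1, 3/2, 7/4, 15/8, 31/16, 63/32, 127/64 | 2 } -> 255/128
edge 10 of 15 (blue): { 0, 1, 3/2, 7/4, 15/8, 31/16, 63/32, 127/64, 255/128 | 2 } -> 511/256
edge 11 of 15 (red): { 0, 1, 3/2, 7/4, 15/8, 31/16, 63/32, 127/64, 255/128 | 511/256, 2 } -> 1021/512
edge 12 of 15 (red): { 0, 1, 3/2, 7/4, 15/8, 31/16, 63/32, 127/64, 255/128 | 1021/512, 511/256, 2 } -> 2041/1024
edge 13 of 15 (red): { 0, 1, 3/2, 7/4, 15/8, 31/16, 63/32, 127/64, 255/128 | 2041/1024, 1021/512, 511/256, 2 } -> 4081/2048
edge 14 of 15 (red): { 0, 1, 3/2, 7/4, 15/8, 31/16, 63/32, 127/64, 255/128 | 4081/2048, 2041/1024, 1021/512, 511/256, 2 } -> 8161/4096
edge 15 of 15 (blue): { 0, 1, 3/2, 7/4, 15/8, 31/16, 63/32, 127/64, 255/128, 8161/4096 | 4081/2048, 2041/1024, 1021/512, 511/256, 2 } -> 16323/8192

16323/8192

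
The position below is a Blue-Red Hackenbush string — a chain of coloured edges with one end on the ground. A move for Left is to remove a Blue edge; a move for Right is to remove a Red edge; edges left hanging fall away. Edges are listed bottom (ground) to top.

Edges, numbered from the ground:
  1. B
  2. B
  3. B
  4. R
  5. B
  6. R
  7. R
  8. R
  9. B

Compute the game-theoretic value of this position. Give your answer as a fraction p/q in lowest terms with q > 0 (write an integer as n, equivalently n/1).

Recurse on prefixes of the 9-edge string B B B R B R R R B:
1 of 9 · B · max L 0 · min R +∞ = 1
2 of 9 · BB · max L 1 · min R +∞ = 2
3 of 9 · BBB · max L 2 · min R +∞ = 3
4 of 9 · BBBR · max L 2 · min R 3 = 5/2
5 of 9 · BBBRB · max L 5/2 · min R 3 = 11/4
6 of 9 · BBBRBR · max L 5/2 · min R 11/4 = 21/8
7 of 9 · BBBRBRR · max L 5/2 · min R 21/8 = 41/16
8 of 9 · BBBRBRRR · max L 5/2 · min R 41/16 = 81/32
9 of 9 · BBBRBRRRB · max L 81/32 · min R 41/16 = 163/64

163/64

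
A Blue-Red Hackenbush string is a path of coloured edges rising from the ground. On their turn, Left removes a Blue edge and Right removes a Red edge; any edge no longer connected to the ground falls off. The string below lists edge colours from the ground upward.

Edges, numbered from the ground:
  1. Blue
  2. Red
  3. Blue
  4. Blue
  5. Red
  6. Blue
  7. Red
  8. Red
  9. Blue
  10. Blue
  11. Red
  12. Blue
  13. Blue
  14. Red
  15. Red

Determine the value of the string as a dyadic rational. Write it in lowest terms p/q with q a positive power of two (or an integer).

g(B) = { 0 | none } — 1
g(BR) = { 0 | 1 } — 1/2
g(BRB) = { 0 1/2 | 1 } — 3/4
g(BRBB) = { 0 1/2 3/4 | 1 } — 7/8
g(BRBBR) = { 0 1/2 3/4 | 7/8 1 } — 13/16
g(BRBBRB) = { 0 1/2 3/4 13/16 | 7/8 1 } — 27/32
g(BRBBRBR) = { 0 1/2 3/4 13/16 | 27/32 7/8 1 } — 53/64
g(BRBBRBRR) = { 0 1/2 3/4 13/16 | 53/64 27/32 7/8 1 } — 105/128
g(BRBBRBRRB) = { 0 1/2 3/4 13/16 105/128 | 53/64 27/32 7/8 1 } — 211/256
g(BRBBRBRRBB) = { 0 1/2 3/4 13/16 105/128 211/256 | 53/64 27/32 7/8 1 } — 423/512
g(BRBBRBRRBBR) = { 0 1/2 3/4 13/16 105/128 211/256 | 423/512 53/64 27/32 7/8 1 } — 845/1024
g(BRBBRBRRBBRB) = { 0 1/2 3/4 13/16 105/128 211/256 845/1024 | 423/512 53/64 27/32 7/8 1 } — 1691/2048
g(BRBBRBRRBBRBB) = { 0 1/2 3/4 13/16 105/128 211/256 845/1024 1691/2048 | 423/512 53/64 27/32 7/8 1 } — 3383/4096
g(BRBBRBRRBBRBBR) = { 0 1/2 3/4 13/16 105/128 211/256 845/1024 1691/2048 | 3383/4096 423/512 53/64 27/32 7/8 1 } — 6765/8192
g(BRBBRBRRBBRBBRR) = { 0 1/2 3/4 13/16 105/128 211/256 845/1024 1691/2048 | 6765/8192 3383/4096 423/512 53/64 27/32 7/8 1 } — 13529/16384

13529/16384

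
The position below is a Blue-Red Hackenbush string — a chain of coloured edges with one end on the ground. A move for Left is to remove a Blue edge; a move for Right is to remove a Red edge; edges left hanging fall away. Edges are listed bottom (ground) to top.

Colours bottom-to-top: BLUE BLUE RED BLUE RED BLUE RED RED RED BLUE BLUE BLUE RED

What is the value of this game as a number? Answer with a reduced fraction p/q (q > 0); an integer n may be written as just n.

3357/2048

Prefix values for BLUE BLUE RED BLUE RED BLUE RED RED RED BLUE BLUE BLUE RED via {L|R} + simplicity:
val_1 [B]  L=[0]  R=[none]  so 1
val_2 [BB]  L=[0; 1]  R=[none]  so 2
val_3 [BBR]  L=[0; 1]  R=[2]  so 3/2
val_4 [BBRB]  L=[0; 1; 3/2]  R=[2]  so 7/4
val_5 [BBRBR]  L=[0; 1; 3/2]  R=[7/4; 2]  so 13/8
val_6 [BBRBRB]  L=[0; 1; 3/2; 13/8]  R=[7/4; 2]  so 27/16
val_7 [BBRBRBR]  L=[0; 1; 3/2; 13/8]  R=[27/16; 7/4; 2]  so 53/32
val_8 [BBRBRBRR]  L=[0; 1; 3/2; 13/8]  R=[53/32; 27/16; 7/4; 2]  so 105/64
val_9 [BBRBRBRRR]  L=[0; 1; 3/2; 13/8]  R=[105/64; 53/32; 27/16; 7/4; 2]  so 209/128
val_10 [BBRBRBRRRB]  L=[0; 1; 3/2; 13/8; 209/128]  R=[105/64; 53/32; 27/16; 7/4; 2]  so 419/256
val_11 [BBRBRBRRRBB]  L=[0; 1; 3/2; 13/8; 209/128; 419/256]  R=[105/64; 53/32; 27/16; 7/4; 2]  so 839/512
val_12 [BBRBRBRRRBBB]  L=[0; 1; 3/2; 13/8; 209/128; 419/256; 839/512]  R=[105/64; 53/32; 27/16; 7/4; 2]  so 1679/1024
val_13 [BBRBRBRRRBBBR]  L=[0; 1; 3/2; 13/8; 209/128; 419/256; 839/512]  R=[1679/1024; 105/64; 53/32; 27/16; 7/4; 2]  so 3357/2048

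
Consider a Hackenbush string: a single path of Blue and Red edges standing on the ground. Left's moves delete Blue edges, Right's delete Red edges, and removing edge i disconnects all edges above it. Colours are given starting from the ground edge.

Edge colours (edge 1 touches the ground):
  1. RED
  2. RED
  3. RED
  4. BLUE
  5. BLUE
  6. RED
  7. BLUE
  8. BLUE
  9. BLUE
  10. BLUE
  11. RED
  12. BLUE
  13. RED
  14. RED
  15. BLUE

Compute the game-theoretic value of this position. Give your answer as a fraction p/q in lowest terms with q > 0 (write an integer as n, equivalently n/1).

-9261/4096

Prefix values for RED RED RED BLUE BLUE RED BLUE BLUE BLUE BLUE RED BLUE RED RED BLUE via {L|R} + simplicity:
G_1 [R]  L=[(no moves)]  R=[0]  → -1
G_2 [RR]  L=[(no moves)]  R=[-1, 0]  → -2
G_3 [RRR]  L=[(no moves)]  R=[-2, -1, 0]  → -3
G_4 [RRRB]  L=[-3]  R=[-2, -1, 0]  → -5/2
G_5 [RRRBB]  L=[-3, -5/2]  R=[-2, -1, 0]  → -9/4
G_6 [RRRBBR]  L=[-3, -5/2]  R=[-9/4, -2, -1, 0]  → -19/8
G_7 [RRRBBRB]  L=[-3, -5/2, -19/8]  R=[-9/4, -2, -1, 0]  → -37/16
G_8 [RRRBBRBB]  L=[-3, -5/2, -19/8, -37/16]  R=[-9/4, -2, -1, 0]  → -73/32
G_9 [RRRBBRBBB]  L=[-3, -5/2, -19/8, -37/16, -73/32]  R=[-9/4, -2, -1, 0]  → -145/64
G_10 [RRRBBRBBBB]  L=[-3, -5/2, -19/8, -37/16, -73/32, -145/64]  R=[-9/4, -2, -1, 0]  → -289/128
G_11 [RRRBBRBBBBR]  L=[-3, -5/2, -19/8, -37/16, -73/32, -145/64]  R=[-289/128, -9/4, -2, -1, 0]  → -579/256
G_12 [RRRBBRBBBBRB]  L=[-3, -5/2, -19/8, -37/16, -73/32, -145/64, -579/256]  R=[-289/128, -9/4, -2, -1, 0]  → -1157/512
G_13 [RRRBBRBBBBRBR]  L=[-3, -5/2, -19/8, -37/16, -73/32, -145/64, -579/256]  R=[-1157/512, -289/128, -9/4, -2, -1, 0]  → -2315/1024
G_14 [RRRBBRBBBBRBRR]  L=[-3, -5/2, -19/8, -37/16, -73/32, -145/64, -579/256]  R=[-2315/1024, -1157/512, -289/128, -9/4, -2, -1, 0]  → -4631/2048
G_15 [RRRBBRBBBBRBRRB]  L=[-3, -5/2, -19/8, -37/16, -73/32, -145/64, -579/256, -4631/2048]  R=[-2315/1024, -1157/512, -289/128, -9/4, -2, -1, 0]  → -9261/4096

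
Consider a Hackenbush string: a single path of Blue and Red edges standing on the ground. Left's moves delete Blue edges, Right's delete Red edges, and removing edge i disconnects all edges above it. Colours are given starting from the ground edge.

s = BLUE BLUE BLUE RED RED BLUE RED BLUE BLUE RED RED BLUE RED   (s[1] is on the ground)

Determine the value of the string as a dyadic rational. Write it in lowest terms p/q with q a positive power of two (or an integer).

Prefix values for BLUE BLUE BLUE RED RED BLUE RED BLUE BLUE RED RED BLUE RED via {L|R} + simplicity:
step 1: add BLUE to get B; options L={ 0 } R={ none } ⇒ 1
step 2: add BLUE to get BB; options L={ 0; 1 } R={ none } ⇒ 2
step 3: add BLUE to get BBB; options L={ 0; 1; 2 } R={ none } ⇒ 3
step 4: add RED to get BBBR; options L={ 0; 1; 2 } R={ 3 } ⇒ 5/2
step 5: add RED to get BBBRR; options L={ 0; 1; 2 } R={ 5/2; 3 } ⇒ 9/4
step 6: add BLUE to get BBBRRB; options L={ 0; 1; 2; 9/4 } R={ 5/2; 3 } ⇒ 19/8
step 7: add RED to get BBBRRBR; options L={ 0; 1; 2; 9/4 } R={ 19/8; 5/2; 3 } ⇒ 37/16
step 8: add BLUE to get BBBRRBRB; options L={ 0; 1; 2; 9/4; 37/16 } R={ 19/8; 5/2; 3 } ⇒ 75/32
step 9: add BLUE to get BBBRRBRBB; options L={ 0; 1; 2; 9/4; 37/16; 75/32 } R={ 19/8; 5/2; 3 } ⇒ 151/64
step 10: add RED to get BBBRRBRBBR; options L={ 0; 1; 2; 9/4; 37/16; 75/32 } R={ 151/64; 19/8; 5/2; 3 } ⇒ 301/128
step 11: add RED to get BBBRRBRBBRR; options L={ 0; 1; 2; 9/4; 37/16; 75/32 } R={ 301/128; 151/64; 19/8; 5/2; 3 } ⇒ 601/256
step 12: add BLUE to get BBBRRBRBBRRB; options L={ 0; 1; 2; 9/4; 37/16; 75/32; 601/256 } R={ 301/128; 151/64; 19/8; 5/2; 3 } ⇒ 1203/512
step 13: add RED to get BBBRRBRBBRRBR; options L={ 0; 1; 2; 9/4; 37/16; 75/32; 601/256 } R={ 1203/512; 301/128; 151/64; 19/8; 5/2; 3 } ⇒ 2405/1024

2405/1024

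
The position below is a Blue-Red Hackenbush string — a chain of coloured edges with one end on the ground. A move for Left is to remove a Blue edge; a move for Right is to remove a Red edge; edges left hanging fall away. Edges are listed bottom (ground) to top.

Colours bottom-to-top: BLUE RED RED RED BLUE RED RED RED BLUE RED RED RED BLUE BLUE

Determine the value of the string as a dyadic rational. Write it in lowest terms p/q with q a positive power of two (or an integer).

Build G(s[:k]) for k = 1..14, string s = BLUE RED RED RED BLUE RED RED RED BLUE RED RED RED BLUE BLUE.
1 of 14 · B · max L 0 · min R +∞ gives 1
2 of 14 · BR · max L 0 · min R 1 gives 1/2
3 of 14 · BRR · max L 0 · min R 1/2 gives 1/4
4 of 14 · BRRR · max L 0 · min R 1/4 gives 1/8
5 of 14 · BRRRB · max L 1/8 · min R 1/4 gives 3/16
6 of 14 · BRRRBR · max L 1/8 · min R 3/16 gives 5/32
7 of 14 · BRRRBRR · max L 1/8 · min R 5/32 gives 9/64
8 of 14 · BRRRBRRR · max L 1/8 · min R 9/64 gives 17/128
9 of 14 · BRRRBRRRB · max L 17/128 · min R 9/64 gives 35/256
10 of 14 · BRRRBRRRBR · max L 17/128 · min R 35/256 gives 69/512
11 of 14 · BRRRBRRRBRR · max L 17/128 · min R 69/512 gives 137/1024
12 of 14 · BRRRBRRRBRRR · max L 17/128 · min R 137/1024 gives 273/2048
13 of 14 · BRRRBRRRBRRRB · max L 273/2048 · min R 137/1024 gives 547/4096
14 of 14 · BRRRBRRRBRRRBB · max L 547/4096 · min R 137/1024 gives 1095/8192

1095/8192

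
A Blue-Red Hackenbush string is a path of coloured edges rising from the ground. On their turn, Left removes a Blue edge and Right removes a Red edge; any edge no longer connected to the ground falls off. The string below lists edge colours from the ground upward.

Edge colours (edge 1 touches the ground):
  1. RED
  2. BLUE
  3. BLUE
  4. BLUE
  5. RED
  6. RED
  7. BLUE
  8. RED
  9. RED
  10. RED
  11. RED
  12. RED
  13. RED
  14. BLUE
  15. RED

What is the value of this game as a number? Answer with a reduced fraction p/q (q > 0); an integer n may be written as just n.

step 1: add RED to get R; options L={ none } R={ 0 } → -1
step 2: add BLUE to get RB; options L={ -1 } R={ 0 } → -1/2
step 3: add BLUE to get RBB; options L={ -1,-1/2 } R={ 0 } → -1/4
step 4: add BLUE to get RBBB; options L={ -1,-1/2,-1/4 } R={ 0 } → -1/8
step 5: add RED to get RBBBR; options L={ -1,-1/2,-1/4 } R={ -1/8,0 } → -3/16
step 6: add RED to get RBBBRR; options L={ -1,-1/2,-1/4 } R={ -3/16,-1/8,0 } → -7/32
step 7: add BLUE to get RBBBRRB; options L={ -1,-1/2,-1/4,-7/32 } R={ -3/16,-1/8,0 } → -13/64
step 8: add RED to get RBBBRRBR; options L={ -1,-1/2,-1/4,-7/32 } R={ -13/64,-3/16,-1/8,0 } → -27/128
step 9: add RED to get RBBBRRBRR; options L={ -1,-1/2,-1/4,-7/32 } R={ -27/128,-13/64,-3/16,-1/8,0 } → -55/256
step 10: add RED to get RBBBRRBRRR; options L={ -1,-1/2,-1/4,-7/32 } R={ -55/256,-27/128,-13/64,-3/16,-1/8,0 } → -111/512
step 11: add RED to get RBBBRRBRRRR; options L={ -1,-1/2,-1/4,-7/32 } R={ -111/512,-55/256,-27/128,-13/64,-3/16,-1/8,0 } → -223/1024
step 12: add RED to get RBBBRRBRRRRR; options L={ -1,-1/2,-1/4,-7/32 } R={ -223/1024,-111/512,-55/256,-27/128,-13/64,-3/16,-1/8,0 } → -447/2048
step 13: add RED to get RBBBRRBRRRRRR; options L={ -1,-1/2,-1/4,-7/32 } R={ -447/2048,-223/1024,-111/512,-55/256,-27/128,-13/64,-3/16,-1/8,0 } → -895/4096
step 14: add BLUE to get RBBBRRBRRRRRRB; options L={ -1,-1/2,-1/4,-7/32,-895/4096 } R={ -447/2048,-223/1024,-111/512,-55/256,-27/128,-13/64,-3/16,-1/8,0 } → -1789/8192
step 15: add RED to get RBBBRRBRRRRRRBR; options L={ -1,-1/2,-1/4,-7/32,-895/4096 } R={ -1789/8192,-447/2048,-223/1024,-111/512,-55/256,-27/128,-13/64,-3/16,-1/8,0 } → -3579/16384

-3579/16384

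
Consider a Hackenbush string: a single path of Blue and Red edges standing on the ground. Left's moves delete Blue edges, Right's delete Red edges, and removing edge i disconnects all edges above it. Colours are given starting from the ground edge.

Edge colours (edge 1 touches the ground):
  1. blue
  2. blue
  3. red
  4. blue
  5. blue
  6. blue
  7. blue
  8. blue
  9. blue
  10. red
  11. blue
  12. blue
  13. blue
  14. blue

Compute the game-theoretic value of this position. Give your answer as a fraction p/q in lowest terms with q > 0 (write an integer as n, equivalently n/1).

Prefix values for blue blue red blue blue blue blue blue blue red blue blue blue blue via {L|R} + simplicity:
edge 1 of 14 (blue): { 0 | · } -> 1
edge 2 of 14 (blue): { 0,1 | · } -> 2
edge 3 of 14 (red): { 0,1 | 2 } -> 3/2
edge 4 of 14 (blue): { 0,1,3/2 | 2 } -> 7/4
edge 5 of 14 (blue): { 0,1,3/2,7/4 | 2 } -> 15/8
edge 6 of 14 (blue): { 0,1,3/2,7/4,15/8 | 2 } -> 31/16
edge 7 of 14 (blue): { 0,1,3/2,7/4,15/8,31/16 | 2 } -> 63/32
edge 8 of 14 (blue): { 0,1,3/2,7/4,15/8,31/16,63/32 | 2 } -> 127/64
edge 9 of 14 (blue): { 0,1,3/2,7/4,15/8,31/16,63/32,127/64 | 2 } -> 255/128
edge 10 of 14 (red): { 0,1,3/2,7/4,15/8,31/16,63/32,127/64 | 255/128,2 } -> 509/256
edge 11 of 14 (blue): { 0,1,3/2,7/4,15/8,31/16,63/32,127/64,509/256 | 255/128,2 } -> 1019/512
edge 12 of 14 (blue): { 0,1,3/2,7/4,15/8,31/16,63/32,127/64,509/256,1019/512 | 255/128,2 } -> 2039/1024
edge 13 of 14 (blue): { 0,1,3/2,7/4,15/8,31/16,63/32,127/64,509/256,1019/512,2039/1024 | 255/128,2 } -> 4079/2048
edge 14 of 14 (blue): { 0,1,3/2,7/4,15/8,31/16,63/32,127/64,509/256,1019/512,2039/1024,4079/2048 | 255/128,2 } -> 8159/4096

8159/4096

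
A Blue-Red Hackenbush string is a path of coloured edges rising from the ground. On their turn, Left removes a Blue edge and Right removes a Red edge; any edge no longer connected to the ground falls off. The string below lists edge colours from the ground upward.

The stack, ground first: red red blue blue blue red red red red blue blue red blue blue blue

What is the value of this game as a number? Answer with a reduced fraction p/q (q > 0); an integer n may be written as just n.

Prefix values for red red blue blue blue red red red red blue blue red blue blue blue via {L|R} + simplicity:
1 of 15 · r · max L −∞ · min R 0 so -1
2 of 15 · rr · max L −∞ · min R -1 so -2
3 of 15 · rrb · max L -2 · min R -1 so -3/2
4 of 15 · rrbb · max L -3/2 · min R -1 so -5/4
5 of 15 · rrbbb · max L -5/4 · min R -1 so -9/8
6 of 15 · rrbbbr · max L -5/4 · min R -9/8 so -19/16
7 of 15 · rrbbbrr · max L -5/4 · min R -19/16 so -39/32
8 of 15 · rrbbbrrr · max L -5/4 · min R -39/32 so -79/64
9 of 15 · rrbbbrrrr · max L -5/4 · min R -79/64 so -159/128
10 of 15 · rrbbbrrrrb · max L -159/128 · min R -79/64 so -317/256
11 of 15 · rrbbbrrrrbb · max L -317/256 · min R -79/64 so -633/512
12 of 15 · rrbbbrrrrbbr · max L -317/256 · min R -633/512 so -1267/1024
13 of 15 · rrbbbrrrrbbrb · max L -1267/1024 · min R -633/512 so -2533/2048
14 of 15 · rrbbbrrrrbbrbb · max L -2533/2048 · min R -633/512 so -5065/4096
15 of 15 · rrbbbrrrrbbrbbb · max L -5065/4096 · min R -633/512 so -10129/8192

-10129/8192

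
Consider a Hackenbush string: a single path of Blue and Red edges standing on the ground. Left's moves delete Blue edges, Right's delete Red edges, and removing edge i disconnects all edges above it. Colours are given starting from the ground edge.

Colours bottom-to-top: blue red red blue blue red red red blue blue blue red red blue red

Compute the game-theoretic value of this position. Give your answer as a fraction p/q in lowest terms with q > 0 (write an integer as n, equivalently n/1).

edge 1 of 15 (blue): { 0 | ∅ } = 1
edge 2 of 15 (red): { 0 | 1 } = 1/2
edge 3 of 15 (red): { 0 | 1/2, 1 } = 1/4
edge 4 of 15 (blue): { 0, 1/4 | 1/2, 1 } = 3/8
edge 5 of 15 (blue): { 0, 1/4, 3/8 | 1/2, 1 } = 7/16
edge 6 of 15 (red): { 0, 1/4, 3/8 | 7/16, 1/2, 1 } = 13/32
edge 7 of 15 (red): { 0, 1/4, 3/8 | 13/32, 7/16, 1/2, 1 } = 25/64
edge 8 of 15 (red): { 0, 1/4, 3/8 | 25/64, 13/32, 7/16, 1/2, 1 } = 49/128
edge 9 of 15 (blue): { 0, 1/4, 3/8, 49/128 | 25/64, 13/32, 7/16, 1/2, 1 } = 99/256
edge 10 of 15 (blue): { 0, 1/4, 3/8, 49/128, 99/256 | 25/64, 13/32, 7/16, 1/2, 1 } = 199/512
edge 11 of 15 (blue): { 0, 1/4, 3/8, 49/128, 99/256, 199/512 | 25/64, 13/32, 7/16, 1/2, 1 } = 399/1024
edge 12 of 15 (red): { 0, 1/4, 3/8, 49/128, 99/256, 199/512 | 399/1024, 25/64, 13/32, 7/16, 1/2, 1 } = 797/2048
edge 13 of 15 (red): { 0, 1/4, 3/8, 49/128, 99/256, 199/512 | 797/2048, 399/1024, 25/64, 13/32, 7/16, 1/2, 1 } = 1593/4096
edge 14 of 15 (blue): { 0, 1/4, 3/8, 49/128, 99/256, 199/512, 1593/4096 | 797/2048, 399/1024, 25/64, 13/32, 7/16, 1/2, 1 } = 3187/8192
edge 15 of 15 (red): { 0, 1/4, 3/8, 49/128, 99/256, 199/512, 1593/4096 | 3187/8192, 797/2048, 399/1024, 25/64, 13/32, 7/16, 1/2, 1 } = 6373/16384

6373/16384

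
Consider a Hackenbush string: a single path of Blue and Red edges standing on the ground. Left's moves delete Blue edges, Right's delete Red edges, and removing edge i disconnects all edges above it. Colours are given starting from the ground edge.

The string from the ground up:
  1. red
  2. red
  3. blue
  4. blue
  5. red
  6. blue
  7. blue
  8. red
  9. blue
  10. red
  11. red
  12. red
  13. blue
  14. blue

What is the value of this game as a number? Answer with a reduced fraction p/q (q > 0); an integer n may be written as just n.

-5305/4096

Prefix values for red red blue blue red blue blue red blue red red red blue blue via {L|R} + simplicity:
step 1: add red to get r; options L={ ∅ } R={ 0 } -> -1
step 2: add red to get rr; options L={ ∅ } R={ -1; 0 } -> -2
step 3: add blue to get rrb; options L={ -2 } R={ -1; 0 } -> -3/2
step 4: add blue to get rrbb; options L={ -2; -3/2 } R={ -1; 0 } -> -5/4
step 5: add red to get rrbbr; options L={ -2; -3/2 } R={ -5/4; -1; 0 } -> -11/8
step 6: add blue to get rrbbrb; options L={ -2; -3/2; -11/8 } R={ -5/4; -1; 0 } -> -21/16
step 7: add blue to get rrbbrbb; options L={ -2; -3/2; -11/8; -21/16 } R={ -5/4; -1; 0 } -> -41/32
step 8: add red to get rrbbrbbr; options L={ -2; -3/2; -11/8; -21/16 } R={ -41/32; -5/4; -1; 0 } -> -83/64
step 9: add blue to get rrbbrbbrb; options L={ -2; -3/2; -11/8; -21/16; -83/64 } R={ -41/32; -5/4; -1; 0 } -> -165/128
step 10: add red to get rrbbrbbrbr; options L={ -2; -3/2; -11/8; -21/16; -83/64 } R={ -165/128; -41/32; -5/4; -1; 0 } -> -331/256
step 11: add red to get rrbbrbbrbrr; options L={ -2; -3/2; -11/8; -21/16; -83/64 } R={ -331/256; -165/128; -41/32; -5/4; -1; 0 } -> -663/512
step 12: add red to get rrbbrbbrbrrr; options L={ -2; -3/2; -11/8; -21/16; -83/64 } R={ -663/512; -331/256; -165/128; -41/32; -5/4; -1; 0 } -> -1327/1024
step 13: add blue to get rrbbrbbrbrrrb; options L={ -2; -3/2; -11/8; -21/16; -83/64; -1327/1024 } R={ -663/512; -331/256; -165/128; -41/32; -5/4; -1; 0 } -> -2653/2048
step 14: add blue to get rrbbrbbrbrrrbb; options L={ -2; -3/2; -11/8; -21/16; -83/64; -1327/1024; -2653/2048 } R={ -663/512; -331/256; -165/128; -41/32; -5/4; -1; 0 } -> -5305/4096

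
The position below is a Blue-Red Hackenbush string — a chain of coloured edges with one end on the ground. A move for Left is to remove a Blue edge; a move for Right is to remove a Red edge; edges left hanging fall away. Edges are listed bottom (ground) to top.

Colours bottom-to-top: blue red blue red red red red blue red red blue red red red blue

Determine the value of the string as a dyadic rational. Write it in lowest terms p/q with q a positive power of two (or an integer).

8483/16384

Prefix values for blue red blue red red red red blue red red blue red red red blue via {L|R} + simplicity:
1 of 15 · b · max L 0 · min R +∞ => 1
2 of 15 · br · max L 0 · min R 1 => 1/2
3 of 15 · brb · max L 1/2 · min R 1 => 3/4
4 of 15 · brbr · max L 1/2 · min R 3/4 => 5/8
5 of 15 · brbrr · max L 1/2 · min R 5/8 => 9/16
6 of 15 · brbrrr · max L 1/2 · min R 9/16 => 17/32
7 of 15 · brbrrrr · max L 1/2 · min R 17/32 => 33/64
8 of 15 · brbrrrrb · max L 33/64 · min R 17/32 => 67/128
9 of 15 · brbrrrrbr · max L 33/64 · min R 67/128 => 133/256
10 of 15 · brbrrrrbrr · max L 33/64 · min R 133/256 => 265/512
11 of 15 · brbrrrrbrrb · max L 265/512 · min R 133/256 => 531/1024
12 of 15 · brbrrrrbrrbr · max L 265/512 · min R 531/1024 => 1061/2048
13 of 15 · brbrrrrbrrbrr · max L 265/512 · min R 1061/2048 => 2121/4096
14 of 15 · brbrrrrbrrbrrr · max L 265/512 · min R 2121/4096 => 4241/8192
15 of 15 · brbrrrrbrrbrrrb · max L 4241/8192 · min R 2121/4096 => 8483/16384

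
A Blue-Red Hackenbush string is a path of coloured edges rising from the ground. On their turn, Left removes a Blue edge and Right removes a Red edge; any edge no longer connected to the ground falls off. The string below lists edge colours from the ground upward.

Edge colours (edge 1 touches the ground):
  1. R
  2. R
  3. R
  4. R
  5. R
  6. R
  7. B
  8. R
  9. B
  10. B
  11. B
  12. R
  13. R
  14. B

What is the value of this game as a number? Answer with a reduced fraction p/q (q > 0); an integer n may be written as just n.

Recurse on prefixes of the 14-edge string R R R R R R B R B B B R R B:
G(R) = { (no moves) | 0 } ⇒ -1
G(RR) = { (no moves) | -1,0 } ⇒ -2
G(RRR) = { (no moves) | -2,-1,0 } ⇒ -3
G(RRRR) = { (no moves) | -3,-2,-1,0 } ⇒ -4
G(RRRRR) = { (no moves) | -4,-3,-2,-1,0 } ⇒ -5
G(RRRRRR) = { (no moves) | -5,-4,-3,-2,-1,0 } ⇒ -6
G(RRRRRRB) = { -6 | -5,-4,-3,-2,-1,0 } ⇒ -11/2
G(RRRRRRBR) = { -6 | -11/2,-5,-4,-3,-2,-1,0 } ⇒ -23/4
G(RRRRRRBRB) = { -6,-23/4 | -11/2,-5,-4,-3,-2,-1,0 } ⇒ -45/8
G(RRRRRRBRBB) = { -6,-23/4,-45/8 | -11/2,-5,-4,-3,-2,-1,0 } ⇒ -89/16
G(RRRRRRBRBBB) = { -6,-23/4,-45/8,-89/16 | -11/2,-5,-4,-3,-2,-1,0 } ⇒ -177/32
G(RRRRRRBRBBBR) = { -6,-23/4,-45/8,-89/16 | -177/32,-11/2,-5,-4,-3,-2,-1,0 } ⇒ -355/64
G(RRRRRRBRBBBRR) = { -6,-23/4,-45/8,-89/16 | -355/64,-177/32,-11/2,-5,-4,-3,-2,-1,0 } ⇒ -711/128
G(RRRRRRBRBBBRRB) = { -6,-23/4,-45/8,-89/16,-711/128 | -355/64,-177/32,-11/2,-5,-4,-3,-2,-1,0 } ⇒ -1421/256

-1421/256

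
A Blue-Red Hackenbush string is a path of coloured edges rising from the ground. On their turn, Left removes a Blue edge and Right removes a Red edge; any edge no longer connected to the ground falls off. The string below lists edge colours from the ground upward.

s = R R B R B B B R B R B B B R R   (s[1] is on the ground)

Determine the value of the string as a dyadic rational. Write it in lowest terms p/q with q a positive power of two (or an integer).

Prefix values for R R B R B B B R B R B B B R R via {L|R} + simplicity:
G(R) = { · | 0 } -> -1
G(RR) = { · | -1,0 } -> -2
G(RRB) = { -2 | -1,0 } -> -3/2
G(RRBR) = { -2 | -3/2,-1,0 } -> -7/4
G(RRBRB) = { -2,-7/4 | -3/2,-1,0 } -> -13/8
G(RRBRBB) = { -2,-7/4,-13/8 | -3/2,-1,0 } -> -25/16
G(RRBRBBB) = { -2,-7/4,-13/8,-25/16 | -3/2,-1,0 } -> -49/32
G(RRBRBBBR) = { -2,-7/4,-13/8,-25/16 | -49/32,-3/2,-1,0 } -> -99/64
G(RRBRBBBRB) = { -2,-7/4,-13/8,-25/16,-99/64 | -49/32,-3/2,-1,0 } -> -197/128
G(RRBRBBBRBR) = { -2,-7/4,-13/8,-25/16,-99/64 | -197/128,-49/32,-3/2,-1,0 } -> -395/256
G(RRBRBBBRBRB) = { -2,-7/4,-13/8,-25/16,-99/64,-395/256 | -197/128,-49/32,-3/2,-1,0 } -> -789/512
G(RRBRBBBRBRBB) = { -2,-7/4,-13/8,-25/16,-99/64,-395/256,-789/512 | -197/128,-49/32,-3/2,-1,0 } -> -1577/1024
G(RRBRBBBRBRBBB) = { -2,-7/4,-13/8,-25/16,-99/64,-395/256,-789/512,-1577/1024 | -197/128,-49/32,-3/2,-1,0 } -> -3153/2048
G(RRBRBBBRBRBBBR) = { -2,-7/4,-13/8,-25/16,-99/64,-395/256,-789/512,-1577/1024 | -3153/2048,-197/128,-49/32,-3/2,-1,0 } -> -6307/4096
G(RRBRBBBRBRBBBRR) = { -2,-7/4,-13/8,-25/16,-99/64,-395/256,-789/512,-1577/1024 | -6307/4096,-3153/2048,-197/128,-49/32,-3/2,-1,0 } -> -12615/8192

-12615/8192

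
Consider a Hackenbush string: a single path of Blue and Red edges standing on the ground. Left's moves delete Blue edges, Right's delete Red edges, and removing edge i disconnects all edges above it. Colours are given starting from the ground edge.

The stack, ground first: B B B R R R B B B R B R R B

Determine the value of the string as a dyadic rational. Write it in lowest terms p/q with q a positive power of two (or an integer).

Recurse on prefixes of the 14-edge string B B B R R R B B B R B R R B:
1 of 14 · B · max L 0 · min R +∞ → 1
2 of 14 · BB · max L 1 · min R +∞ → 2
3 of 14 · BBB · max L 2 · min R +∞ → 3
4 of 14 · BBBR · max L 2 · min R 3 → 5/2
5 of 14 · BBBRR · max L 2 · min R 5/2 → 9/4
6 of 14 · BBBRRR · max L 2 · min R 9/4 → 17/8
7 of 14 · BBBRRRB · max L 17/8 · min R 9/4 → 35/16
8 of 14 · BBBRRRBB · max L 35/16 · min R 9/4 → 71/32
9 of 14 · BBBRRRBBB · max L 71/32 · min R 9/4 → 143/64
10 of 14 · BBBRRRBBBR · max L 71/32 · min R 143/64 → 285/128
11 of 14 · BBBRRRBBBRB · max L 285/128 · min R 143/64 → 571/256
12 of 14 · BBBRRRBBBRBR · max L 285/128 · min R 571/256 → 1141/512
13 of 14 · BBBRRRBBBRBRR · max L 285/128 · min R 1141/512 → 2281/1024
14 of 14 · BBBRRRBBBRBRRB · max L 2281/1024 · min R 1141/512 → 4563/2048

4563/2048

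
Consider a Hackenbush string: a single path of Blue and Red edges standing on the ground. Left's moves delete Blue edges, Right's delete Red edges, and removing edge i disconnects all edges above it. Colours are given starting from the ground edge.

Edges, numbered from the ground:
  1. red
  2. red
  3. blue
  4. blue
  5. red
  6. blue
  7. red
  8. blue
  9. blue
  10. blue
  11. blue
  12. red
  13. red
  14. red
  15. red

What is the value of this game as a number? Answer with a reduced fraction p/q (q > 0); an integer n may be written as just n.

-10783/8192

Prefix values for red red blue blue red blue red blue blue blue blue red red red red via {L|R} + simplicity:
edge 1 of 15 (red): { none | 0 } → -1
edge 2 of 15 (red): { none | -1,0 } → -2
edge 3 of 15 (blue): { -2 | -1,0 } → -3/2
edge 4 of 15 (blue): { -2,-3/2 | -1,0 } → -5/4
edge 5 of 15 (red): { -2,-3/2 | -5/4,-1,0 } → -11/8
edge 6 of 15 (blue): { -2,-3/2,-11/8 | -5/4,-1,0 } → -21/16
edge 7 of 15 (red): { -2,-3/2,-11/8 | -21/16,-5/4,-1,0 } → -43/32
edge 8 of 15 (blue): { -2,-3/2,-11/8,-43/32 | -21/16,-5/4,-1,0 } → -85/64
edge 9 of 15 (blue): { -2,-3/2,-11/8,-43/32,-85/64 | -21/16,-5/4,-1,0 } → -169/128
edge 10 of 15 (blue): { -2,-3/2,-11/8,-43/32,-85/64,-169/128 | -21/16,-5/4,-1,0 } → -337/256
edge 11 of 15 (blue): { -2,-3/2,-11/8,-43/32,-85/64,-169/128,-337/256 | -21/16,-5/4,-1,0 } → -673/512
edge 12 of 15 (red): { -2,-3/2,-11/8,-43/32,-85/64,-169/128,-337/256 | -673/512,-21/16,-5/4,-1,0 } → -1347/1024
edge 13 of 15 (red): { -2,-3/2,-11/8,-43/32,-85/64,-169/128,-337/256 | -1347/1024,-673/512,-21/16,-5/4,-1,0 } → -2695/2048
edge 14 of 15 (red): { -2,-3/2,-11/8,-43/32,-85/64,-169/128,-337/256 | -2695/2048,-1347/1024,-673/512,-21/16,-5/4,-1,0 } → -5391/4096
edge 15 of 15 (red): { -2,-3/2,-11/8,-43/32,-85/64,-169/128,-337/256 | -5391/4096,-2695/2048,-1347/1024,-673/512,-21/16,-5/4,-1,0 } → -10783/8192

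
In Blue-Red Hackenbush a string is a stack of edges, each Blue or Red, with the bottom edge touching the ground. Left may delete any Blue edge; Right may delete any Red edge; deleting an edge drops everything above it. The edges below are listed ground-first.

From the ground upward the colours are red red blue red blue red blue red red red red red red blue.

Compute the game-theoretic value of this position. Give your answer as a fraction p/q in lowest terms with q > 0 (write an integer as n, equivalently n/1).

val(r) = { — | 0 } so -1
val(rr) = { — | -1 0 } so -2
val(rrb) = { -2 | -1 0 } so -3/2
val(rrbr) = { -2 | -3/2 -1 0 } so -7/4
val(rrbrb) = { -2 -7/4 | -3/2 -1 0 } so -13/8
val(rrbrbr) = { -2 -7/4 | -13/8 -3/2 -1 0 } so -27/16
val(rrbrbrb) = { -2 -7/4 -27/16 | -13/8 -3/2 -1 0 } so -53/32
val(rrbrbrbr) = { -2 -7/4 -27/16 | -53/32 -13/8 -3/2 -1 0 } so -107/64
val(rrbrbrbrr) = { -2 -7/4 -27/16 | -107/64 -53/32 -13/8 -3/2 -1 0 } so -215/128
val(rrbrbrbrrr) = { -2 -7/4 -27/16 | -215/128 -107/64 -53/32 -13/8 -3/2 -1 0 } so -431/256
val(rrbrbrbrrrr) = { -2 -7/4 -27/16 | -431/256 -215/128 -107/64 -53/32 -13/8 -3/2 -1 0 } so -863/512
val(rrbrbrbrrrrr) = { -2 -7/4 -27/16 | -863/512 -431/256 -215/128 -107/64 -53/32 -13/8 -3/2 -1 0 } so -1727/1024
val(rrbrbrbrrrrrr) = { -2 -7/4 -27/16 | -1727/1024 -863/512 -431/256 -215/128 -107/64 -53/32 -13/8 -3/2 -1 0 } so -3455/2048
val(rrbrbrbrrrrrrb) = { -2 -7/4 -27/16 -3455/2048 | -1727/1024 -863/512 -431/256 -215/128 -107/64 -53/32 -13/8 -3/2 -1 0 } so -6909/4096

-6909/4096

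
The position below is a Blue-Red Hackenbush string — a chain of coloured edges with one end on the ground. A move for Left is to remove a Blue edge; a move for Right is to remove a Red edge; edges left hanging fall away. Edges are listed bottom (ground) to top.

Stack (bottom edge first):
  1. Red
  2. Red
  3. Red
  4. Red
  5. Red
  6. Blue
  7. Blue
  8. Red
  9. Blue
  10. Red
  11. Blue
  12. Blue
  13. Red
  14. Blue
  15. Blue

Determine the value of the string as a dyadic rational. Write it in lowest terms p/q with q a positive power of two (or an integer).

-4425/1024

step 1: add Red to get R; options L={ · } R={ 0 } ⇒ -1
step 2: add Red to get RR; options L={ · } R={ -1; 0 } ⇒ -2
step 3: add Red to get RRR; options L={ · } R={ -2; -1; 0 } ⇒ -3
step 4: add Red to get RRRR; options L={ · } R={ -3; -2; -1; 0 } ⇒ -4
step 5: add Red to get RRRRR; options L={ · } R={ -4; -3; -2; -1; 0 } ⇒ -5
step 6: add Blue to get RRRRRB; options L={ -5 } R={ -4; -3; -2; -1; 0 } ⇒ -9/2
step 7: add Blue to get RRRRRBB; options L={ -5; -9/2 } R={ -4; -3; -2; -1; 0 } ⇒ -17/4
step 8: add Red to get RRRRRBBR; options L={ -5; -9/2 } R={ -17/4; -4; -3; -2; -1; 0 } ⇒ -35/8
step 9: add Blue to get RRRRRBBRB; options L={ -5; -9/2; -35/8 } R={ -17/4; -4; -3; -2; -1; 0 } ⇒ -69/16
step 10: add Red to get RRRRRBBRBR; options L={ -5; -9/2; -35/8 } R={ -69/16; -17/4; -4; -3; -2; -1; 0 } ⇒ -139/32
step 11: add Blue to get RRRRRBBRBRB; options L={ -5; -9/2; -35/8; -139/32 } R={ -69/16; -17/4; -4; -3; -2; -1; 0 } ⇒ -277/64
step 12: add Blue to get RRRRRBBRBRBB; options L={ -5; -9/2; -35/8; -139/32; -277/64 } R={ -69/16; -17/4; -4; -3; -2; -1; 0 } ⇒ -553/128
step 13: add Red to get RRRRRBBRBRBBR; options L={ -5; -9/2; -35/8; -139/32; -277/64 } R={ -553/128; -69/16; -17/4; -4; -3; -2; -1; 0 } ⇒ -1107/256
step 14: add Blue to get RRRRRBBRBRBBRB; options L={ -5; -9/2; -35/8; -139/32; -277/64; -1107/256 } R={ -553/128; -69/16; -17/4; -4; -3; -2; -1; 0 } ⇒ -2213/512
step 15: add Blue to get RRRRRBBRBRBBRBB; options L={ -5; -9/2; -35/8; -139/32; -277/64; -1107/256; -2213/512 } R={ -553/128; -69/16; -17/4; -4; -3; -2; -1; 0 } ⇒ -4425/1024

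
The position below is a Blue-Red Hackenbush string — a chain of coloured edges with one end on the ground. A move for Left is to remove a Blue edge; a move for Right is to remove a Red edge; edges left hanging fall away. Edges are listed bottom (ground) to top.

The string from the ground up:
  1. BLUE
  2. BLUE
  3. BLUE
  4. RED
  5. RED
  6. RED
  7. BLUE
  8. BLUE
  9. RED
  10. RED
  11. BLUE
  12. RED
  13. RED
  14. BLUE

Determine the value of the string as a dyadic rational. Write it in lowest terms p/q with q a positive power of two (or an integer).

4499/2048

val(B) = { 0 | ∅ } = 1
val(BB) = { 0,1 | ∅ } = 2
val(BBB) = { 0,1,2 | ∅ } = 3
val(BBBR) = { 0,1,2 | 3 } = 5/2
val(BBBRR) = { 0,1,2 | 5/2,3 } = 9/4
val(BBBRRR) = { 0,1,2 | 9/4,5/2,3 } = 17/8
val(BBBRRRB) = { 0,1,2,17/8 | 9/4,5/2,3 } = 35/16
val(BBBRRRBB) = { 0,1,2,17/8,35/16 | 9/4,5/2,3 } = 71/32
val(BBBRRRBBR) = { 0,1,2,17/8,35/16 | 71/32,9/4,5/2,3 } = 141/64
val(BBBRRRBBRR) = { 0,1,2,17/8,35/16 | 141/64,71/32,9/4,5/2,3 } = 281/128
val(BBBRRRBBRRB) = { 0,1,2,17/8,35/16,281/128 | 141/64,71/32,9/4,5/2,3 } = 563/256
val(BBBRRRBBRRBR) = { 0,1,2,17/8,35/16,281/128 | 563/256,141/64,71/32,9/4,5/2,3 } = 1125/512
val(BBBRRRBBRRBRR) = { 0,1,2,17/8,35/16,281/128 | 1125/512,563/256,141/64,71/32,9/4,5/2,3 } = 2249/1024
val(BBBRRRBBRRBRRB) = { 0,1,2,17/8,35/16,281/128,2249/1024 | 1125/512,563/256,141/64,71/32,9/4,5/2,3 } = 4499/2048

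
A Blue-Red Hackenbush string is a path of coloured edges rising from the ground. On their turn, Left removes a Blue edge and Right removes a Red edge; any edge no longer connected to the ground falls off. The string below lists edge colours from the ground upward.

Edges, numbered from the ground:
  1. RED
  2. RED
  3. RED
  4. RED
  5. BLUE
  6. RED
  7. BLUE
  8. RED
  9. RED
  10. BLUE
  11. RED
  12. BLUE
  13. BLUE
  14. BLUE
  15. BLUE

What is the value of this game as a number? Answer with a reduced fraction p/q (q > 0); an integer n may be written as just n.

-7585/2048

edge 1 of 15 (RED): { ∅ | 0 } gives -1
edge 2 of 15 (RED): { ∅ | -1 0 } gives -2
edge 3 of 15 (RED): { ∅ | -2 -1 0 } gives -3
edge 4 of 15 (RED): { ∅ | -3 -2 -1 0 } gives -4
edge 5 of 15 (BLUE): { -4 | -3 -2 -1 0 } gives -7/2
edge 6 of 15 (RED): { -4 | -7/2 -3 -2 -1 0 } gives -15/4
edge 7 of 15 (BLUE): { -4 -15/4 | -7/2 -3 -2 -1 0 } gives -29/8
edge 8 of 15 (RED): { -4 -15/4 | -29/8 -7/2 -3 -2 -1 0 } gives -59/16
edge 9 of 15 (RED): { -4 -15/4 | -59/16 -29/8 -7/2 -3 -2 -1 0 } gives -119/32
edge 10 of 15 (BLUE): { -4 -15/4 -119/32 | -59/16 -29/8 -7/2 -3 -2 -1 0 } gives -237/64
edge 11 of 15 (RED): { -4 -15/4 -119/32 | -237/64 -59/16 -29/8 -7/2 -3 -2 -1 0 } gives -475/128
edge 12 of 15 (BLUE): { -4 -15/4 -119/32 -475/128 | -237/64 -59/16 -29/8 -7/2 -3 -2 -1 0 } gives -949/256
edge 13 of 15 (BLUE): { -4 -15/4 -119/32 -475/128 -949/256 | -237/64 -59/16 -29/8 -7/2 -3 -2 -1 0 } gives -1897/512
edge 14 of 15 (BLUE): { -4 -15/4 -119/32 -475/128 -949/256 -1897/512 | -237/64 -59/16 -29/8 -7/2 -3 -2 -1 0 } gives -3793/1024
edge 15 of 15 (BLUE): { -4 -15/4 -119/32 -475/128 -949/256 -1897/512 -3793/1024 | -237/64 -59/16 -29/8 -7/2 -3 -2 -1 0 } gives -7585/2048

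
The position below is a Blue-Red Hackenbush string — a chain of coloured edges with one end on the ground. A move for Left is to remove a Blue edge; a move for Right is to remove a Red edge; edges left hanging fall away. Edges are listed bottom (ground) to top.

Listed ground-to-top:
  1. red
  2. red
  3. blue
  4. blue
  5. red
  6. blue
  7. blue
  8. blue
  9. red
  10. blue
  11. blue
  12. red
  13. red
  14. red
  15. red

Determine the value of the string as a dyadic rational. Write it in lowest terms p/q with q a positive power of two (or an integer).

r: Left { (no moves) }, Right { 0 } -> simplest -1
rr: Left { (no moves) }, Right { -1, 0 } -> simplest -2
rrb: Left { -2 }, Right { -1, 0 } -> simplest -3/2
rrbb: Left { -2, -3/2 }, Right { -1, 0 } -> simplest -5/4
rrbbr: Left { -2, -3/2 }, Right { -5/4, -1, 0 } -> simplest -11/8
rrbbrb: Left { -2, -3/2, -11/8 }, Right { -5/4, -1, 0 } -> simplest -21/16
rrbbrbb: Left { -2, -3/2, -11/8, -21/16 }, Right { -5/4, -1, 0 } -> simplest -41/32
rrbbrbbb: Left { -2, -3/2, -11/8, -21/16, -41/32 }, Right { -5/4, -1, 0 } -> simplest -81/64
rrbbrbbbr: Left { -2, -3/2, -11/8, -21/16, -41/32 }, Right { -81/64, -5/4, -1, 0 } -> simplest -163/128
rrbbrbbbrb: Left { -2, -3/2, -11/8, -21/16, -41/32, -163/128 }, Right { -81/64, -5/4, -1, 0 } -> simplest -325/256
rrbbrbbbrbb: Left { -2, -3/2, -11/8, -21/16, -41/32, -163/128, -325/256 }, Right { -81/64, -5/4, -1, 0 } -> simplest -649/512
rrbbrbbbrbbr: Left { -2, -3/2, -11/8, -21/16, -41/32, -163/128, -325/256 }, Right { -649/512, -81/64, -5/4, -1, 0 } -> simplest -1299/1024
rrbbrbbbrbbrr: Left { -2, -3/2, -11/8, -21/16, -41/32, -163/128, -325/256 }, Right { -1299/1024, -649/512, -81/64, -5/4, -1, 0 } -> simplest -2599/2048
rrbbrbbbrbbrrr: Left { -2, -3/2, -11/8, -21/16, -41/32, -163/128, -325/256 }, Right { -2599/2048, -1299/1024, -649/512, -81/64, -5/4, -1, 0 } -> simplest -5199/4096
rrbbrbbbrbbrrrr: Left { -2, -3/2, -11/8, -21/16, -41/32, -163/128, -325/256 }, Right { -5199/4096, -2599/2048, -1299/1024, -649/512, -81/64, -5/4, -1, 0 } -> simplest -10399/8192

-10399/8192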